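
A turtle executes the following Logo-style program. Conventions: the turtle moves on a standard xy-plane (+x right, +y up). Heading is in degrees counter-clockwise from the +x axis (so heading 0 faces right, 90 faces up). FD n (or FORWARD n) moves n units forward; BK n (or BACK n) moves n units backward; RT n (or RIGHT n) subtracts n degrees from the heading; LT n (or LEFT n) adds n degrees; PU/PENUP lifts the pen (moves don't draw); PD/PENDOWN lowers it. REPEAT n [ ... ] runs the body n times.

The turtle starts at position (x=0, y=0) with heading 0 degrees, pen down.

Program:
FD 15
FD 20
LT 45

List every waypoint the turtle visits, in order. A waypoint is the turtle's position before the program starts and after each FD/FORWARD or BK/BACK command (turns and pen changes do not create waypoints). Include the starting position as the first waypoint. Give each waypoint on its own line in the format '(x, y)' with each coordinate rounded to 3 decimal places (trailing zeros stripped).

Executing turtle program step by step:
Start: pos=(0,0), heading=0, pen down
FD 15: (0,0) -> (15,0) [heading=0, draw]
FD 20: (15,0) -> (35,0) [heading=0, draw]
LT 45: heading 0 -> 45
Final: pos=(35,0), heading=45, 2 segment(s) drawn
Waypoints (3 total):
(0, 0)
(15, 0)
(35, 0)

Answer: (0, 0)
(15, 0)
(35, 0)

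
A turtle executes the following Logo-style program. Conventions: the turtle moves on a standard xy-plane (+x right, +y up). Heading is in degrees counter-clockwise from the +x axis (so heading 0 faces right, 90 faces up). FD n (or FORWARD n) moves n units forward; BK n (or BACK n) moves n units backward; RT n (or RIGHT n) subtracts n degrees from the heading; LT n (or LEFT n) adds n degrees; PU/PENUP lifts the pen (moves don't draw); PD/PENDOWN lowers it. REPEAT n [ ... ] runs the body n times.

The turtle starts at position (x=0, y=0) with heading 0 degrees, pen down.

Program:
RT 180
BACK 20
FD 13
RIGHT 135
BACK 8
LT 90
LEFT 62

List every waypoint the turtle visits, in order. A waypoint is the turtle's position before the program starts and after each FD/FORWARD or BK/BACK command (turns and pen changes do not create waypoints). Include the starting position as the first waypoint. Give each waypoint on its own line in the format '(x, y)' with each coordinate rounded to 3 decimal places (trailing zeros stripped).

Answer: (0, 0)
(20, 0)
(7, 0)
(1.343, -5.657)

Derivation:
Executing turtle program step by step:
Start: pos=(0,0), heading=0, pen down
RT 180: heading 0 -> 180
BK 20: (0,0) -> (20,0) [heading=180, draw]
FD 13: (20,0) -> (7,0) [heading=180, draw]
RT 135: heading 180 -> 45
BK 8: (7,0) -> (1.343,-5.657) [heading=45, draw]
LT 90: heading 45 -> 135
LT 62: heading 135 -> 197
Final: pos=(1.343,-5.657), heading=197, 3 segment(s) drawn
Waypoints (4 total):
(0, 0)
(20, 0)
(7, 0)
(1.343, -5.657)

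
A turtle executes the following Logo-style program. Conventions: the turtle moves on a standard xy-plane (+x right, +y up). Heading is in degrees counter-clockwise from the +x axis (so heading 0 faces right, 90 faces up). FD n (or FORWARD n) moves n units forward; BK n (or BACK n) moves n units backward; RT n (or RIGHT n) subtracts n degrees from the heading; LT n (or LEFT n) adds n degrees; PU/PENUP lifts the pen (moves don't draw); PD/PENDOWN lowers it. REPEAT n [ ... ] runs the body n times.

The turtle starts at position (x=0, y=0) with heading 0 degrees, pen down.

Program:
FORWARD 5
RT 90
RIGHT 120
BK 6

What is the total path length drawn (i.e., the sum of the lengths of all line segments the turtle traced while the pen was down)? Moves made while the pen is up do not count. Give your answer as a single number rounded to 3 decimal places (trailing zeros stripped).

Answer: 11

Derivation:
Executing turtle program step by step:
Start: pos=(0,0), heading=0, pen down
FD 5: (0,0) -> (5,0) [heading=0, draw]
RT 90: heading 0 -> 270
RT 120: heading 270 -> 150
BK 6: (5,0) -> (10.196,-3) [heading=150, draw]
Final: pos=(10.196,-3), heading=150, 2 segment(s) drawn

Segment lengths:
  seg 1: (0,0) -> (5,0), length = 5
  seg 2: (5,0) -> (10.196,-3), length = 6
Total = 11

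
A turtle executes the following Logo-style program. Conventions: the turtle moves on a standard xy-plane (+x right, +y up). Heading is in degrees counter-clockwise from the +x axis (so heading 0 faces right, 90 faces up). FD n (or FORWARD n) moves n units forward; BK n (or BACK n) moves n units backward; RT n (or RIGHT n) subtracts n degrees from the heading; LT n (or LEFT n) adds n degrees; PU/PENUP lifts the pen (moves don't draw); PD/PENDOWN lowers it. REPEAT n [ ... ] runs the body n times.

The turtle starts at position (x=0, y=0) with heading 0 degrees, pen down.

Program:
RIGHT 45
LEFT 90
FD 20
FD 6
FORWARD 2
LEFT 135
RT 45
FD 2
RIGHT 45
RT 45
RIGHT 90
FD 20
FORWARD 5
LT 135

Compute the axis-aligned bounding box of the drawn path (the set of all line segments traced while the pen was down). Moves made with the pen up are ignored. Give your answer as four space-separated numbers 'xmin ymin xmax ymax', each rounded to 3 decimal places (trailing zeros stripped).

Executing turtle program step by step:
Start: pos=(0,0), heading=0, pen down
RT 45: heading 0 -> 315
LT 90: heading 315 -> 45
FD 20: (0,0) -> (14.142,14.142) [heading=45, draw]
FD 6: (14.142,14.142) -> (18.385,18.385) [heading=45, draw]
FD 2: (18.385,18.385) -> (19.799,19.799) [heading=45, draw]
LT 135: heading 45 -> 180
RT 45: heading 180 -> 135
FD 2: (19.799,19.799) -> (18.385,21.213) [heading=135, draw]
RT 45: heading 135 -> 90
RT 45: heading 90 -> 45
RT 90: heading 45 -> 315
FD 20: (18.385,21.213) -> (32.527,7.071) [heading=315, draw]
FD 5: (32.527,7.071) -> (36.062,3.536) [heading=315, draw]
LT 135: heading 315 -> 90
Final: pos=(36.062,3.536), heading=90, 6 segment(s) drawn

Segment endpoints: x in {0, 14.142, 18.385, 19.799, 32.527, 36.062}, y in {0, 3.536, 7.071, 14.142, 18.385, 19.799, 21.213}
xmin=0, ymin=0, xmax=36.062, ymax=21.213

Answer: 0 0 36.062 21.213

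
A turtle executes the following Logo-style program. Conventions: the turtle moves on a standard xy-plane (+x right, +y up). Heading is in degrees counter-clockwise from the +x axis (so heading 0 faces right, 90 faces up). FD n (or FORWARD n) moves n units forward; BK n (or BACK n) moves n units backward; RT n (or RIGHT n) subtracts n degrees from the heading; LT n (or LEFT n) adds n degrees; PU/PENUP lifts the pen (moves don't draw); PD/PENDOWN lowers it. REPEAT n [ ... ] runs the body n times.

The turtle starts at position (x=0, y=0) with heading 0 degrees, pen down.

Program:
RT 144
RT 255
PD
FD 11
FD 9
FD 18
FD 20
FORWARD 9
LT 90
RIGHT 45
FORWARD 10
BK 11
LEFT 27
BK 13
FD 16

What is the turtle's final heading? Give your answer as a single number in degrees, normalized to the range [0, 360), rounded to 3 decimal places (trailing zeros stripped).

Executing turtle program step by step:
Start: pos=(0,0), heading=0, pen down
RT 144: heading 0 -> 216
RT 255: heading 216 -> 321
PD: pen down
FD 11: (0,0) -> (8.549,-6.923) [heading=321, draw]
FD 9: (8.549,-6.923) -> (15.543,-12.586) [heading=321, draw]
FD 18: (15.543,-12.586) -> (29.532,-23.914) [heading=321, draw]
FD 20: (29.532,-23.914) -> (45.074,-36.501) [heading=321, draw]
FD 9: (45.074,-36.501) -> (52.069,-42.164) [heading=321, draw]
LT 90: heading 321 -> 51
RT 45: heading 51 -> 6
FD 10: (52.069,-42.164) -> (62.014,-41.119) [heading=6, draw]
BK 11: (62.014,-41.119) -> (51.074,-42.269) [heading=6, draw]
LT 27: heading 6 -> 33
BK 13: (51.074,-42.269) -> (40.172,-49.349) [heading=33, draw]
FD 16: (40.172,-49.349) -> (53.59,-40.635) [heading=33, draw]
Final: pos=(53.59,-40.635), heading=33, 9 segment(s) drawn

Answer: 33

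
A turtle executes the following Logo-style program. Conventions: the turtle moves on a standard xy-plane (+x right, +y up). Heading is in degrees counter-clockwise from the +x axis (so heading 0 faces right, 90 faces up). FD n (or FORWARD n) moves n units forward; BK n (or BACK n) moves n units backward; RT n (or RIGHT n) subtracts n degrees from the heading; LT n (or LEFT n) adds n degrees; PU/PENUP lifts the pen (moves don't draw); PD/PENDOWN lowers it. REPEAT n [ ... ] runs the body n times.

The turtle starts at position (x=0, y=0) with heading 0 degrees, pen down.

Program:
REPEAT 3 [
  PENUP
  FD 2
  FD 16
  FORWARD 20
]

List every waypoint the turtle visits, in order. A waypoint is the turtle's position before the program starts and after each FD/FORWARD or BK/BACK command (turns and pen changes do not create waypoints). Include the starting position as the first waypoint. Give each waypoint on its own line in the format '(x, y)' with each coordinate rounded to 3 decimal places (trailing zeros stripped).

Answer: (0, 0)
(2, 0)
(18, 0)
(38, 0)
(40, 0)
(56, 0)
(76, 0)
(78, 0)
(94, 0)
(114, 0)

Derivation:
Executing turtle program step by step:
Start: pos=(0,0), heading=0, pen down
REPEAT 3 [
  -- iteration 1/3 --
  PU: pen up
  FD 2: (0,0) -> (2,0) [heading=0, move]
  FD 16: (2,0) -> (18,0) [heading=0, move]
  FD 20: (18,0) -> (38,0) [heading=0, move]
  -- iteration 2/3 --
  PU: pen up
  FD 2: (38,0) -> (40,0) [heading=0, move]
  FD 16: (40,0) -> (56,0) [heading=0, move]
  FD 20: (56,0) -> (76,0) [heading=0, move]
  -- iteration 3/3 --
  PU: pen up
  FD 2: (76,0) -> (78,0) [heading=0, move]
  FD 16: (78,0) -> (94,0) [heading=0, move]
  FD 20: (94,0) -> (114,0) [heading=0, move]
]
Final: pos=(114,0), heading=0, 0 segment(s) drawn
Waypoints (10 total):
(0, 0)
(2, 0)
(18, 0)
(38, 0)
(40, 0)
(56, 0)
(76, 0)
(78, 0)
(94, 0)
(114, 0)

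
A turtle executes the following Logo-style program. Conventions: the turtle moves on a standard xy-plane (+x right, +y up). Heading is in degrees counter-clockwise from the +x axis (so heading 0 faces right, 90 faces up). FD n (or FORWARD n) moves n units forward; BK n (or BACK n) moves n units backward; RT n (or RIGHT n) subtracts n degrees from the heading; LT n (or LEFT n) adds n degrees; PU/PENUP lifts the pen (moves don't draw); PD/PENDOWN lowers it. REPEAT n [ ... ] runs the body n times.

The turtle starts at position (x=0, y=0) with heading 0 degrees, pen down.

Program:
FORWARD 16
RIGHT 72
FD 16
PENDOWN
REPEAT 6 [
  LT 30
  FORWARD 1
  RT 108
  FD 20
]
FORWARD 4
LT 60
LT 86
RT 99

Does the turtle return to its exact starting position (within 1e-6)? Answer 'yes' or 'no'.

Answer: no

Derivation:
Executing turtle program step by step:
Start: pos=(0,0), heading=0, pen down
FD 16: (0,0) -> (16,0) [heading=0, draw]
RT 72: heading 0 -> 288
FD 16: (16,0) -> (20.944,-15.217) [heading=288, draw]
PD: pen down
REPEAT 6 [
  -- iteration 1/6 --
  LT 30: heading 288 -> 318
  FD 1: (20.944,-15.217) -> (21.687,-15.886) [heading=318, draw]
  RT 108: heading 318 -> 210
  FD 20: (21.687,-15.886) -> (4.367,-25.886) [heading=210, draw]
  -- iteration 2/6 --
  LT 30: heading 210 -> 240
  FD 1: (4.367,-25.886) -> (3.867,-26.752) [heading=240, draw]
  RT 108: heading 240 -> 132
  FD 20: (3.867,-26.752) -> (-9.516,-11.889) [heading=132, draw]
  -- iteration 3/6 --
  LT 30: heading 132 -> 162
  FD 1: (-9.516,-11.889) -> (-10.467,-11.58) [heading=162, draw]
  RT 108: heading 162 -> 54
  FD 20: (-10.467,-11.58) -> (1.289,4.6) [heading=54, draw]
  -- iteration 4/6 --
  LT 30: heading 54 -> 84
  FD 1: (1.289,4.6) -> (1.393,5.595) [heading=84, draw]
  RT 108: heading 84 -> 336
  FD 20: (1.393,5.595) -> (19.664,-2.54) [heading=336, draw]
  -- iteration 5/6 --
  LT 30: heading 336 -> 6
  FD 1: (19.664,-2.54) -> (20.659,-2.435) [heading=6, draw]
  RT 108: heading 6 -> 258
  FD 20: (20.659,-2.435) -> (16.501,-21.998) [heading=258, draw]
  -- iteration 6/6 --
  LT 30: heading 258 -> 288
  FD 1: (16.501,-21.998) -> (16.81,-22.949) [heading=288, draw]
  RT 108: heading 288 -> 180
  FD 20: (16.81,-22.949) -> (-3.19,-22.949) [heading=180, draw]
]
FD 4: (-3.19,-22.949) -> (-7.19,-22.949) [heading=180, draw]
LT 60: heading 180 -> 240
LT 86: heading 240 -> 326
RT 99: heading 326 -> 227
Final: pos=(-7.19,-22.949), heading=227, 15 segment(s) drawn

Start position: (0, 0)
Final position: (-7.19, -22.949)
Distance = 24.05; >= 1e-6 -> NOT closed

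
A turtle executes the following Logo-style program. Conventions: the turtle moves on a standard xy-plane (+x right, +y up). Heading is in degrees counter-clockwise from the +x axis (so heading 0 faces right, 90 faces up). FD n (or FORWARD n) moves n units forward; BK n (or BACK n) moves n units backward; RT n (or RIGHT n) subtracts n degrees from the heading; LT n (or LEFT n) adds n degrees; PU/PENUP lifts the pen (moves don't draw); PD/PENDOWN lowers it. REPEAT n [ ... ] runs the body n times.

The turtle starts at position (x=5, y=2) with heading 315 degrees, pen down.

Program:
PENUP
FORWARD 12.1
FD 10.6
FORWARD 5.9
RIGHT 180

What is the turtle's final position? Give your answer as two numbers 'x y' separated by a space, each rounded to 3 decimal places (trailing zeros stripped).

Executing turtle program step by step:
Start: pos=(5,2), heading=315, pen down
PU: pen up
FD 12.1: (5,2) -> (13.556,-6.556) [heading=315, move]
FD 10.6: (13.556,-6.556) -> (21.051,-14.051) [heading=315, move]
FD 5.9: (21.051,-14.051) -> (25.223,-18.223) [heading=315, move]
RT 180: heading 315 -> 135
Final: pos=(25.223,-18.223), heading=135, 0 segment(s) drawn

Answer: 25.223 -18.223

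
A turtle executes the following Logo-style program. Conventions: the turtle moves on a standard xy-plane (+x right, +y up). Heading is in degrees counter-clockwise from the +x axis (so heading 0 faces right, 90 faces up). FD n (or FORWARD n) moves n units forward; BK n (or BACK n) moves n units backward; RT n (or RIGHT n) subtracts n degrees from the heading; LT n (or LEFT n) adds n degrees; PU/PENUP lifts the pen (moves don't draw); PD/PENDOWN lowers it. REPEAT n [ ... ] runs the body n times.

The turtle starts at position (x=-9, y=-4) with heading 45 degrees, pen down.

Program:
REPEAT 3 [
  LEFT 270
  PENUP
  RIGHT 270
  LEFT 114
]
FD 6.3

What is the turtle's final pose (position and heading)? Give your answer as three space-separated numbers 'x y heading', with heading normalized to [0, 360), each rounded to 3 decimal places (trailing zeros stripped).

Executing turtle program step by step:
Start: pos=(-9,-4), heading=45, pen down
REPEAT 3 [
  -- iteration 1/3 --
  LT 270: heading 45 -> 315
  PU: pen up
  RT 270: heading 315 -> 45
  LT 114: heading 45 -> 159
  -- iteration 2/3 --
  LT 270: heading 159 -> 69
  PU: pen up
  RT 270: heading 69 -> 159
  LT 114: heading 159 -> 273
  -- iteration 3/3 --
  LT 270: heading 273 -> 183
  PU: pen up
  RT 270: heading 183 -> 273
  LT 114: heading 273 -> 27
]
FD 6.3: (-9,-4) -> (-3.387,-1.14) [heading=27, move]
Final: pos=(-3.387,-1.14), heading=27, 0 segment(s) drawn

Answer: -3.387 -1.14 27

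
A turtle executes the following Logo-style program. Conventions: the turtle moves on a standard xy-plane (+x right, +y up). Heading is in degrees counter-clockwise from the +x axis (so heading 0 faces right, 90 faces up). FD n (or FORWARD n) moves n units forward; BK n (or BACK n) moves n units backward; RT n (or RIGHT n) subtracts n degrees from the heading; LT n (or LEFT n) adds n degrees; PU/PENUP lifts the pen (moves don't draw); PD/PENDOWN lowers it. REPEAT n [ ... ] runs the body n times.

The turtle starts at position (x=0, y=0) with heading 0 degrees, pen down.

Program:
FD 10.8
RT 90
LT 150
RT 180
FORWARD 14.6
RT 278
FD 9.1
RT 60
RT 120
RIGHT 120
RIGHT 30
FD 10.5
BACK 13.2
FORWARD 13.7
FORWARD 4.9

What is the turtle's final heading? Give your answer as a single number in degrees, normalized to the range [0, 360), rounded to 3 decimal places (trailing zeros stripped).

Executing turtle program step by step:
Start: pos=(0,0), heading=0, pen down
FD 10.8: (0,0) -> (10.8,0) [heading=0, draw]
RT 90: heading 0 -> 270
LT 150: heading 270 -> 60
RT 180: heading 60 -> 240
FD 14.6: (10.8,0) -> (3.5,-12.644) [heading=240, draw]
RT 278: heading 240 -> 322
FD 9.1: (3.5,-12.644) -> (10.671,-18.246) [heading=322, draw]
RT 60: heading 322 -> 262
RT 120: heading 262 -> 142
RT 120: heading 142 -> 22
RT 30: heading 22 -> 352
FD 10.5: (10.671,-18.246) -> (21.069,-19.708) [heading=352, draw]
BK 13.2: (21.069,-19.708) -> (7.997,-17.871) [heading=352, draw]
FD 13.7: (7.997,-17.871) -> (21.564,-19.777) [heading=352, draw]
FD 4.9: (21.564,-19.777) -> (26.416,-20.459) [heading=352, draw]
Final: pos=(26.416,-20.459), heading=352, 7 segment(s) drawn

Answer: 352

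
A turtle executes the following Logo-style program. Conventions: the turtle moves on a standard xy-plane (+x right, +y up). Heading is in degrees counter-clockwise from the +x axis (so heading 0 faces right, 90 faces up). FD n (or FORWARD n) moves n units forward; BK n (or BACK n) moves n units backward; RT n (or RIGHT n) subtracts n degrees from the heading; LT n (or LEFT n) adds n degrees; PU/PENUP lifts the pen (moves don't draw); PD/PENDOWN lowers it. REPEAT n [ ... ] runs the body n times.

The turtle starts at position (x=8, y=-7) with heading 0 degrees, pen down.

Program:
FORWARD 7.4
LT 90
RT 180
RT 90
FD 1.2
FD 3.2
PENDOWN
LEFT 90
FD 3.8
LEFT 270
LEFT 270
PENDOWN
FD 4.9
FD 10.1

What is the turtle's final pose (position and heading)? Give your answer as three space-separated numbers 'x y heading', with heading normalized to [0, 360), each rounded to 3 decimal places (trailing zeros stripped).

Executing turtle program step by step:
Start: pos=(8,-7), heading=0, pen down
FD 7.4: (8,-7) -> (15.4,-7) [heading=0, draw]
LT 90: heading 0 -> 90
RT 180: heading 90 -> 270
RT 90: heading 270 -> 180
FD 1.2: (15.4,-7) -> (14.2,-7) [heading=180, draw]
FD 3.2: (14.2,-7) -> (11,-7) [heading=180, draw]
PD: pen down
LT 90: heading 180 -> 270
FD 3.8: (11,-7) -> (11,-10.8) [heading=270, draw]
LT 270: heading 270 -> 180
LT 270: heading 180 -> 90
PD: pen down
FD 4.9: (11,-10.8) -> (11,-5.9) [heading=90, draw]
FD 10.1: (11,-5.9) -> (11,4.2) [heading=90, draw]
Final: pos=(11,4.2), heading=90, 6 segment(s) drawn

Answer: 11 4.2 90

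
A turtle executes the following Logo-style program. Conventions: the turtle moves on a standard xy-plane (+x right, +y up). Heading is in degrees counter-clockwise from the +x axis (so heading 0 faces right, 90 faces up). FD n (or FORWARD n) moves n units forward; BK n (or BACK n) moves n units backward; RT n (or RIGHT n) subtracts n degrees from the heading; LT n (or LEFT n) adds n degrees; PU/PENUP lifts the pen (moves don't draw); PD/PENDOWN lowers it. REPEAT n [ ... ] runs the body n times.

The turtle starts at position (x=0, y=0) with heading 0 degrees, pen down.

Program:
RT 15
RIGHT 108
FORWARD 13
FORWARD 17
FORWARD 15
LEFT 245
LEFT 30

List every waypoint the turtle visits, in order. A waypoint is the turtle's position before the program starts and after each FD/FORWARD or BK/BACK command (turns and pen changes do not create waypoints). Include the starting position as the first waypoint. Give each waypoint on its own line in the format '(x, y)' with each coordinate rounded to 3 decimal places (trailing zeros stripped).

Executing turtle program step by step:
Start: pos=(0,0), heading=0, pen down
RT 15: heading 0 -> 345
RT 108: heading 345 -> 237
FD 13: (0,0) -> (-7.08,-10.903) [heading=237, draw]
FD 17: (-7.08,-10.903) -> (-16.339,-25.16) [heading=237, draw]
FD 15: (-16.339,-25.16) -> (-24.509,-37.74) [heading=237, draw]
LT 245: heading 237 -> 122
LT 30: heading 122 -> 152
Final: pos=(-24.509,-37.74), heading=152, 3 segment(s) drawn
Waypoints (4 total):
(0, 0)
(-7.08, -10.903)
(-16.339, -25.16)
(-24.509, -37.74)

Answer: (0, 0)
(-7.08, -10.903)
(-16.339, -25.16)
(-24.509, -37.74)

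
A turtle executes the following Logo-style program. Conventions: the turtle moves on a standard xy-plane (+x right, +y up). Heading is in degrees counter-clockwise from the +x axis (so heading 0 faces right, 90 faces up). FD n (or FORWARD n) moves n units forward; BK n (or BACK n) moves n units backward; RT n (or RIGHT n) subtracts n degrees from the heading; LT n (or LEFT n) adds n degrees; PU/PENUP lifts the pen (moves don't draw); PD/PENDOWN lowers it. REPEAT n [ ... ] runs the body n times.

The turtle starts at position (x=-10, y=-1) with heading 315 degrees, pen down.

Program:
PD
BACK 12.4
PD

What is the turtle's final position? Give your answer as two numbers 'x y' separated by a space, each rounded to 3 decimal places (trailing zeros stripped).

Executing turtle program step by step:
Start: pos=(-10,-1), heading=315, pen down
PD: pen down
BK 12.4: (-10,-1) -> (-18.768,7.768) [heading=315, draw]
PD: pen down
Final: pos=(-18.768,7.768), heading=315, 1 segment(s) drawn

Answer: -18.768 7.768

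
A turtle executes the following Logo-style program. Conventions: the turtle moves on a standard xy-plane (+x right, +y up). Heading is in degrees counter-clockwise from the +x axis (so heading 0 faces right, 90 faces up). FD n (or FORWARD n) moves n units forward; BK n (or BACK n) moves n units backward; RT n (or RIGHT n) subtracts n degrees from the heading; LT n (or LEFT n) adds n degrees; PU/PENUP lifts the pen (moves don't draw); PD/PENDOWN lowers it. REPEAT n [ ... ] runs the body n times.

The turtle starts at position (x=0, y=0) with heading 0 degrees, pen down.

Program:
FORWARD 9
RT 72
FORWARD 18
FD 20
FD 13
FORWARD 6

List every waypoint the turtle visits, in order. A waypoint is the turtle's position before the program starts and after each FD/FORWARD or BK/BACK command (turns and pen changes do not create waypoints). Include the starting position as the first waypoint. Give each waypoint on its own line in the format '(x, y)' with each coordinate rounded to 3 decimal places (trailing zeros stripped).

Answer: (0, 0)
(9, 0)
(14.562, -17.119)
(20.743, -36.14)
(24.76, -48.504)
(26.614, -54.21)

Derivation:
Executing turtle program step by step:
Start: pos=(0,0), heading=0, pen down
FD 9: (0,0) -> (9,0) [heading=0, draw]
RT 72: heading 0 -> 288
FD 18: (9,0) -> (14.562,-17.119) [heading=288, draw]
FD 20: (14.562,-17.119) -> (20.743,-36.14) [heading=288, draw]
FD 13: (20.743,-36.14) -> (24.76,-48.504) [heading=288, draw]
FD 6: (24.76,-48.504) -> (26.614,-54.21) [heading=288, draw]
Final: pos=(26.614,-54.21), heading=288, 5 segment(s) drawn
Waypoints (6 total):
(0, 0)
(9, 0)
(14.562, -17.119)
(20.743, -36.14)
(24.76, -48.504)
(26.614, -54.21)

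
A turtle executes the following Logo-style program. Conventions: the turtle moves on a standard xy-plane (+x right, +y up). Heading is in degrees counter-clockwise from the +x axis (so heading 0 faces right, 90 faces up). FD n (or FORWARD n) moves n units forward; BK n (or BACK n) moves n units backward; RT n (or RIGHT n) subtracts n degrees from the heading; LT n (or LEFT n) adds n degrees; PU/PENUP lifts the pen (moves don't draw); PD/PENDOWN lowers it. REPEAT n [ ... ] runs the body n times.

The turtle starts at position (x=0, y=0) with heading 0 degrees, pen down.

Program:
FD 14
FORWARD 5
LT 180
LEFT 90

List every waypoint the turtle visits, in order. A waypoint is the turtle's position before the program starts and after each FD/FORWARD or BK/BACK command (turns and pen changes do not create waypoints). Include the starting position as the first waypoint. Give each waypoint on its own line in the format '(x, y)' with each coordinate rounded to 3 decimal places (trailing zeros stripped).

Executing turtle program step by step:
Start: pos=(0,0), heading=0, pen down
FD 14: (0,0) -> (14,0) [heading=0, draw]
FD 5: (14,0) -> (19,0) [heading=0, draw]
LT 180: heading 0 -> 180
LT 90: heading 180 -> 270
Final: pos=(19,0), heading=270, 2 segment(s) drawn
Waypoints (3 total):
(0, 0)
(14, 0)
(19, 0)

Answer: (0, 0)
(14, 0)
(19, 0)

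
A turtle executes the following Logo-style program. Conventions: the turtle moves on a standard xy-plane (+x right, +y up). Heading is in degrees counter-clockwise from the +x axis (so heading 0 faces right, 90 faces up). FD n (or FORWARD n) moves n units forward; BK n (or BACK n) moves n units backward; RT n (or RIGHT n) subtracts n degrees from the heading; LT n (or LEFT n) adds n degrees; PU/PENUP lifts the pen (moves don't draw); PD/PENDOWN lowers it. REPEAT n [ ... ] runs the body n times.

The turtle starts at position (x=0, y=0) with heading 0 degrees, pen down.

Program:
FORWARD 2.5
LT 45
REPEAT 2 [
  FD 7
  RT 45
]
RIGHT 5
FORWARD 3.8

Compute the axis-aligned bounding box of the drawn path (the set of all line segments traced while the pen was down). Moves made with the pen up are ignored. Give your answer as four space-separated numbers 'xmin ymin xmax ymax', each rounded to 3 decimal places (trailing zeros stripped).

Answer: 0 0 16.892 4.95

Derivation:
Executing turtle program step by step:
Start: pos=(0,0), heading=0, pen down
FD 2.5: (0,0) -> (2.5,0) [heading=0, draw]
LT 45: heading 0 -> 45
REPEAT 2 [
  -- iteration 1/2 --
  FD 7: (2.5,0) -> (7.45,4.95) [heading=45, draw]
  RT 45: heading 45 -> 0
  -- iteration 2/2 --
  FD 7: (7.45,4.95) -> (14.45,4.95) [heading=0, draw]
  RT 45: heading 0 -> 315
]
RT 5: heading 315 -> 310
FD 3.8: (14.45,4.95) -> (16.892,2.039) [heading=310, draw]
Final: pos=(16.892,2.039), heading=310, 4 segment(s) drawn

Segment endpoints: x in {0, 2.5, 7.45, 14.45, 16.892}, y in {0, 2.039, 4.95}
xmin=0, ymin=0, xmax=16.892, ymax=4.95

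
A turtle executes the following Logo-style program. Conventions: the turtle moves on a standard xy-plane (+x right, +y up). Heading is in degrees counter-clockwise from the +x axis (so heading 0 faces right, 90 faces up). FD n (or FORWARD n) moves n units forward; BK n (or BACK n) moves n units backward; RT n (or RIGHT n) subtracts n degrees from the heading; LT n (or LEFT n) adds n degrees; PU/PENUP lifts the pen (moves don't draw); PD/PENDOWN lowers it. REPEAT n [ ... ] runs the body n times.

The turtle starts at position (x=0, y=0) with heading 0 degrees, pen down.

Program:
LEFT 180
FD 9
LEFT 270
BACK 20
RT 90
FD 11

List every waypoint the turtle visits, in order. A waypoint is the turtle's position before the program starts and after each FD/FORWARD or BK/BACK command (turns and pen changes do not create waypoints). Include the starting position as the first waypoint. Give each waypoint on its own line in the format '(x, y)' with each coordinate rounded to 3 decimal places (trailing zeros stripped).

Executing turtle program step by step:
Start: pos=(0,0), heading=0, pen down
LT 180: heading 0 -> 180
FD 9: (0,0) -> (-9,0) [heading=180, draw]
LT 270: heading 180 -> 90
BK 20: (-9,0) -> (-9,-20) [heading=90, draw]
RT 90: heading 90 -> 0
FD 11: (-9,-20) -> (2,-20) [heading=0, draw]
Final: pos=(2,-20), heading=0, 3 segment(s) drawn
Waypoints (4 total):
(0, 0)
(-9, 0)
(-9, -20)
(2, -20)

Answer: (0, 0)
(-9, 0)
(-9, -20)
(2, -20)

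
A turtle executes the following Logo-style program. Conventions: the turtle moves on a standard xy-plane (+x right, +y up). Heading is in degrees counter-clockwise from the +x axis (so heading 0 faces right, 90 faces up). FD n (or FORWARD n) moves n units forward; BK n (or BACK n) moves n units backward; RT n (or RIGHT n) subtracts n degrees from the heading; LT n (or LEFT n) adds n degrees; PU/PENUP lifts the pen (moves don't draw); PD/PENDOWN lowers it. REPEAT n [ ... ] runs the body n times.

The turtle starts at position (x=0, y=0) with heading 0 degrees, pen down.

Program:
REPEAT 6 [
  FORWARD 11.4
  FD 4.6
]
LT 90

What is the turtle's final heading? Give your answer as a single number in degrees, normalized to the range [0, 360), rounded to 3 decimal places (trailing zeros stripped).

Answer: 90

Derivation:
Executing turtle program step by step:
Start: pos=(0,0), heading=0, pen down
REPEAT 6 [
  -- iteration 1/6 --
  FD 11.4: (0,0) -> (11.4,0) [heading=0, draw]
  FD 4.6: (11.4,0) -> (16,0) [heading=0, draw]
  -- iteration 2/6 --
  FD 11.4: (16,0) -> (27.4,0) [heading=0, draw]
  FD 4.6: (27.4,0) -> (32,0) [heading=0, draw]
  -- iteration 3/6 --
  FD 11.4: (32,0) -> (43.4,0) [heading=0, draw]
  FD 4.6: (43.4,0) -> (48,0) [heading=0, draw]
  -- iteration 4/6 --
  FD 11.4: (48,0) -> (59.4,0) [heading=0, draw]
  FD 4.6: (59.4,0) -> (64,0) [heading=0, draw]
  -- iteration 5/6 --
  FD 11.4: (64,0) -> (75.4,0) [heading=0, draw]
  FD 4.6: (75.4,0) -> (80,0) [heading=0, draw]
  -- iteration 6/6 --
  FD 11.4: (80,0) -> (91.4,0) [heading=0, draw]
  FD 4.6: (91.4,0) -> (96,0) [heading=0, draw]
]
LT 90: heading 0 -> 90
Final: pos=(96,0), heading=90, 12 segment(s) drawn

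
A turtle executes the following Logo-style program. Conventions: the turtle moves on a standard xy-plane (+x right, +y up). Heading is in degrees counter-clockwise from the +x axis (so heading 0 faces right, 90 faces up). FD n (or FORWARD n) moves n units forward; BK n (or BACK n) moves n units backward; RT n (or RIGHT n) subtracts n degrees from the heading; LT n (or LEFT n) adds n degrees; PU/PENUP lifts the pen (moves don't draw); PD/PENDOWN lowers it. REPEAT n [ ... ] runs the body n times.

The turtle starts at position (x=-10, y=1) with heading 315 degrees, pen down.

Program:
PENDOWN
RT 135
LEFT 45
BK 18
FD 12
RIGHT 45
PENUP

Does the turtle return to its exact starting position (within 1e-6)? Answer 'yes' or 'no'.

Executing turtle program step by step:
Start: pos=(-10,1), heading=315, pen down
PD: pen down
RT 135: heading 315 -> 180
LT 45: heading 180 -> 225
BK 18: (-10,1) -> (2.728,13.728) [heading=225, draw]
FD 12: (2.728,13.728) -> (-5.757,5.243) [heading=225, draw]
RT 45: heading 225 -> 180
PU: pen up
Final: pos=(-5.757,5.243), heading=180, 2 segment(s) drawn

Start position: (-10, 1)
Final position: (-5.757, 5.243)
Distance = 6; >= 1e-6 -> NOT closed

Answer: no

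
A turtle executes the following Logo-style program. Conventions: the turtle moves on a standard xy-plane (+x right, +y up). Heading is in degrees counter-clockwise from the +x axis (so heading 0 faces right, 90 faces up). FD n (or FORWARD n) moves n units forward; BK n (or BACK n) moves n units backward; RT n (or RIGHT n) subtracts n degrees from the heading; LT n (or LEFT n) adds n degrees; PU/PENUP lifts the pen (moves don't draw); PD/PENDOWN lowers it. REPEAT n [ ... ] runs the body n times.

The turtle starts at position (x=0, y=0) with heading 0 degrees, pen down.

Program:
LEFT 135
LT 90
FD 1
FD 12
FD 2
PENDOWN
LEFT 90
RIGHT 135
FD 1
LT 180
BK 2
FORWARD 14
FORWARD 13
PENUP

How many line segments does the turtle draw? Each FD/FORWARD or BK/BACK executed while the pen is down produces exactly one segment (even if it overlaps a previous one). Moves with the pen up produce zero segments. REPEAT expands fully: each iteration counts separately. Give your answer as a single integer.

Answer: 7

Derivation:
Executing turtle program step by step:
Start: pos=(0,0), heading=0, pen down
LT 135: heading 0 -> 135
LT 90: heading 135 -> 225
FD 1: (0,0) -> (-0.707,-0.707) [heading=225, draw]
FD 12: (-0.707,-0.707) -> (-9.192,-9.192) [heading=225, draw]
FD 2: (-9.192,-9.192) -> (-10.607,-10.607) [heading=225, draw]
PD: pen down
LT 90: heading 225 -> 315
RT 135: heading 315 -> 180
FD 1: (-10.607,-10.607) -> (-11.607,-10.607) [heading=180, draw]
LT 180: heading 180 -> 0
BK 2: (-11.607,-10.607) -> (-13.607,-10.607) [heading=0, draw]
FD 14: (-13.607,-10.607) -> (0.393,-10.607) [heading=0, draw]
FD 13: (0.393,-10.607) -> (13.393,-10.607) [heading=0, draw]
PU: pen up
Final: pos=(13.393,-10.607), heading=0, 7 segment(s) drawn
Segments drawn: 7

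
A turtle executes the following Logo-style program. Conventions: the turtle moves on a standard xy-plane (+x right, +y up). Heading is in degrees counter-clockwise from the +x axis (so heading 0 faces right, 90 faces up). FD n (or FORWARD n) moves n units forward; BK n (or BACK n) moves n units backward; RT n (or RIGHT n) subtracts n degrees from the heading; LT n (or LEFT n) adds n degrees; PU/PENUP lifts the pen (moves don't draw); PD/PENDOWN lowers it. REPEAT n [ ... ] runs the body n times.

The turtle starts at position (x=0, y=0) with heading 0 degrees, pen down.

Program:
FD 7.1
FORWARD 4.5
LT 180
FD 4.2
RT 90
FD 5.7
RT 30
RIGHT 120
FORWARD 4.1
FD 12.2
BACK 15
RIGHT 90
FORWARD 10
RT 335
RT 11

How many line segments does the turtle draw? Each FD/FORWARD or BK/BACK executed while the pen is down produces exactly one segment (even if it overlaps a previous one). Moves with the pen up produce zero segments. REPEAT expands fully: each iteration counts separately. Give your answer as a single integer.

Answer: 8

Derivation:
Executing turtle program step by step:
Start: pos=(0,0), heading=0, pen down
FD 7.1: (0,0) -> (7.1,0) [heading=0, draw]
FD 4.5: (7.1,0) -> (11.6,0) [heading=0, draw]
LT 180: heading 0 -> 180
FD 4.2: (11.6,0) -> (7.4,0) [heading=180, draw]
RT 90: heading 180 -> 90
FD 5.7: (7.4,0) -> (7.4,5.7) [heading=90, draw]
RT 30: heading 90 -> 60
RT 120: heading 60 -> 300
FD 4.1: (7.4,5.7) -> (9.45,2.149) [heading=300, draw]
FD 12.2: (9.45,2.149) -> (15.55,-8.416) [heading=300, draw]
BK 15: (15.55,-8.416) -> (8.05,4.574) [heading=300, draw]
RT 90: heading 300 -> 210
FD 10: (8.05,4.574) -> (-0.61,-0.426) [heading=210, draw]
RT 335: heading 210 -> 235
RT 11: heading 235 -> 224
Final: pos=(-0.61,-0.426), heading=224, 8 segment(s) drawn
Segments drawn: 8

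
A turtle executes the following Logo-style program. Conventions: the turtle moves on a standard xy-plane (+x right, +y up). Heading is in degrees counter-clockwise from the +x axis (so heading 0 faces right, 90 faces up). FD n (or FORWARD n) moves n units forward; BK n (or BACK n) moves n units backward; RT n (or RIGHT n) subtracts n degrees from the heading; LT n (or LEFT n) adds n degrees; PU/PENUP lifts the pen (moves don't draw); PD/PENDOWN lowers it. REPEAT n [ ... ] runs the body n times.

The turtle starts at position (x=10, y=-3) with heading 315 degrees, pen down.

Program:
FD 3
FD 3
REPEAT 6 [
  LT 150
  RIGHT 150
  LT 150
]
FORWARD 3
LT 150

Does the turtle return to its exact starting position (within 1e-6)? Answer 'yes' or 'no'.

Answer: no

Derivation:
Executing turtle program step by step:
Start: pos=(10,-3), heading=315, pen down
FD 3: (10,-3) -> (12.121,-5.121) [heading=315, draw]
FD 3: (12.121,-5.121) -> (14.243,-7.243) [heading=315, draw]
REPEAT 6 [
  -- iteration 1/6 --
  LT 150: heading 315 -> 105
  RT 150: heading 105 -> 315
  LT 150: heading 315 -> 105
  -- iteration 2/6 --
  LT 150: heading 105 -> 255
  RT 150: heading 255 -> 105
  LT 150: heading 105 -> 255
  -- iteration 3/6 --
  LT 150: heading 255 -> 45
  RT 150: heading 45 -> 255
  LT 150: heading 255 -> 45
  -- iteration 4/6 --
  LT 150: heading 45 -> 195
  RT 150: heading 195 -> 45
  LT 150: heading 45 -> 195
  -- iteration 5/6 --
  LT 150: heading 195 -> 345
  RT 150: heading 345 -> 195
  LT 150: heading 195 -> 345
  -- iteration 6/6 --
  LT 150: heading 345 -> 135
  RT 150: heading 135 -> 345
  LT 150: heading 345 -> 135
]
FD 3: (14.243,-7.243) -> (12.121,-5.121) [heading=135, draw]
LT 150: heading 135 -> 285
Final: pos=(12.121,-5.121), heading=285, 3 segment(s) drawn

Start position: (10, -3)
Final position: (12.121, -5.121)
Distance = 3; >= 1e-6 -> NOT closed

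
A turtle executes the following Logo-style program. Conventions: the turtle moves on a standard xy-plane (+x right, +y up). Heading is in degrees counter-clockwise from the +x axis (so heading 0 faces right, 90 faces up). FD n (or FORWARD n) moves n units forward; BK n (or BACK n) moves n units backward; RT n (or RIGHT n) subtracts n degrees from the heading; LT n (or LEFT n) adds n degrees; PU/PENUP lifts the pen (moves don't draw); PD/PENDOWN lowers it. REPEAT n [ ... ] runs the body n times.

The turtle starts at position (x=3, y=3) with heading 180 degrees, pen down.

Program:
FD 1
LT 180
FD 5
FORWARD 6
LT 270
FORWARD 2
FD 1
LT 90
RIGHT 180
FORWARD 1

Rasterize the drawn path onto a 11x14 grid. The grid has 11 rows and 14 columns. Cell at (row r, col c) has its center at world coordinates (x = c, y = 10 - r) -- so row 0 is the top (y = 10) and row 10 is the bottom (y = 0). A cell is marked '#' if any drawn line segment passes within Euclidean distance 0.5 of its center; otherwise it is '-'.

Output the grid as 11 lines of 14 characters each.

Segment 0: (3,3) -> (2,3)
Segment 1: (2,3) -> (7,3)
Segment 2: (7,3) -> (13,3)
Segment 3: (13,3) -> (13,1)
Segment 4: (13,1) -> (13,-0)
Segment 5: (13,-0) -> (12,-0)

Answer: --------------
--------------
--------------
--------------
--------------
--------------
--------------
--############
-------------#
-------------#
------------##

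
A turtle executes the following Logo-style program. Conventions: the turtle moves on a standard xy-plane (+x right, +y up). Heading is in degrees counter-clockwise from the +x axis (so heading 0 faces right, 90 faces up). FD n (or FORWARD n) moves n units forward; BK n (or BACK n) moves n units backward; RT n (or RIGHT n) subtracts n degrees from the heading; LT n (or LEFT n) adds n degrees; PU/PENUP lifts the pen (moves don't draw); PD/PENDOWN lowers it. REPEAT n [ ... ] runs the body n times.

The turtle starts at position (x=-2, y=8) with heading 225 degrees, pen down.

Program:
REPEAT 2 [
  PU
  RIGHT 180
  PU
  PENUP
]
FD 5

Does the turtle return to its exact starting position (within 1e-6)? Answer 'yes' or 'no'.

Answer: no

Derivation:
Executing turtle program step by step:
Start: pos=(-2,8), heading=225, pen down
REPEAT 2 [
  -- iteration 1/2 --
  PU: pen up
  RT 180: heading 225 -> 45
  PU: pen up
  PU: pen up
  -- iteration 2/2 --
  PU: pen up
  RT 180: heading 45 -> 225
  PU: pen up
  PU: pen up
]
FD 5: (-2,8) -> (-5.536,4.464) [heading=225, move]
Final: pos=(-5.536,4.464), heading=225, 0 segment(s) drawn

Start position: (-2, 8)
Final position: (-5.536, 4.464)
Distance = 5; >= 1e-6 -> NOT closed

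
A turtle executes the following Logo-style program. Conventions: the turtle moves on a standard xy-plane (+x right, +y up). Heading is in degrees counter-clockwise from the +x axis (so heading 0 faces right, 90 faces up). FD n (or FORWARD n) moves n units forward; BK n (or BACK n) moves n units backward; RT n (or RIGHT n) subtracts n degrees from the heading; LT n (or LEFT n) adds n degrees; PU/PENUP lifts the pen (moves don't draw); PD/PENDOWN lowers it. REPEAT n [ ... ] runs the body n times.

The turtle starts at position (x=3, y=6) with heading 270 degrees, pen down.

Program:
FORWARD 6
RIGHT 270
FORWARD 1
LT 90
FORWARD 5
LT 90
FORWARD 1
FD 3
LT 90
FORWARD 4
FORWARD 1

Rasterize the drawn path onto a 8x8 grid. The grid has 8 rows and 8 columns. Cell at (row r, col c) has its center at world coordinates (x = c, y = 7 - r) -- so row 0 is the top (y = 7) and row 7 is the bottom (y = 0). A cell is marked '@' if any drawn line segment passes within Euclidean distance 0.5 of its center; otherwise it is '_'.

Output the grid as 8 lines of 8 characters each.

Segment 0: (3,6) -> (3,0)
Segment 1: (3,0) -> (4,0)
Segment 2: (4,0) -> (4,5)
Segment 3: (4,5) -> (3,5)
Segment 4: (3,5) -> (-0,5)
Segment 5: (-0,5) -> (-0,1)
Segment 6: (-0,1) -> (-0,0)

Answer: ________
___@____
@@@@@___
@__@@___
@__@@___
@__@@___
@__@@___
@__@@___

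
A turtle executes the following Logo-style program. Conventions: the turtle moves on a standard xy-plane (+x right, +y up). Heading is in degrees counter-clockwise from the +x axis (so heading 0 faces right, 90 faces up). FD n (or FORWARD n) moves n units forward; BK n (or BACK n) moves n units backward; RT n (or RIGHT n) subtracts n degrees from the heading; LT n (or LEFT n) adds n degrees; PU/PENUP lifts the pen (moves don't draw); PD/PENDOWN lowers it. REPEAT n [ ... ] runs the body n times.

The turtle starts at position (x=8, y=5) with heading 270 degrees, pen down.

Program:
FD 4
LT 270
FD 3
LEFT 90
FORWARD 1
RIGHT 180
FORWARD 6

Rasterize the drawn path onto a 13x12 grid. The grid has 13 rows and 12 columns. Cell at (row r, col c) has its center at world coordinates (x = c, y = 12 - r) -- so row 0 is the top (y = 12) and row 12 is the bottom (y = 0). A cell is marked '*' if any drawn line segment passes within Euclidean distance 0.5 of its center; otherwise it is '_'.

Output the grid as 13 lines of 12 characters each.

Segment 0: (8,5) -> (8,1)
Segment 1: (8,1) -> (5,1)
Segment 2: (5,1) -> (5,0)
Segment 3: (5,0) -> (5,6)

Answer: ____________
____________
____________
____________
____________
____________
_____*______
_____*__*___
_____*__*___
_____*__*___
_____*__*___
_____****___
_____*______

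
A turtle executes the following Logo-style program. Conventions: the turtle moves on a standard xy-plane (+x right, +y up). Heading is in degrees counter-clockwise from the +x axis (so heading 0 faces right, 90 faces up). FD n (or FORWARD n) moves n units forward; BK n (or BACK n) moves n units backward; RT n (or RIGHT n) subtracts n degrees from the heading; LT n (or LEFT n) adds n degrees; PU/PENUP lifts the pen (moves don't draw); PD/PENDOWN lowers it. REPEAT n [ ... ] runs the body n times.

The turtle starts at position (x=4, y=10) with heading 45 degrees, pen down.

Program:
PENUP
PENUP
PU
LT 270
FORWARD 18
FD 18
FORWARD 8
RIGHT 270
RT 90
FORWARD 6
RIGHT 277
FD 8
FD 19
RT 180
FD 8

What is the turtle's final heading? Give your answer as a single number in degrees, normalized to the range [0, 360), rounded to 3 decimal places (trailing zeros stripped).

Executing turtle program step by step:
Start: pos=(4,10), heading=45, pen down
PU: pen up
PU: pen up
PU: pen up
LT 270: heading 45 -> 315
FD 18: (4,10) -> (16.728,-2.728) [heading=315, move]
FD 18: (16.728,-2.728) -> (29.456,-15.456) [heading=315, move]
FD 8: (29.456,-15.456) -> (35.113,-21.113) [heading=315, move]
RT 270: heading 315 -> 45
RT 90: heading 45 -> 315
FD 6: (35.113,-21.113) -> (39.355,-25.355) [heading=315, move]
RT 277: heading 315 -> 38
FD 8: (39.355,-25.355) -> (45.659,-20.43) [heading=38, move]
FD 19: (45.659,-20.43) -> (60.632,-8.732) [heading=38, move]
RT 180: heading 38 -> 218
FD 8: (60.632,-8.732) -> (54.328,-13.658) [heading=218, move]
Final: pos=(54.328,-13.658), heading=218, 0 segment(s) drawn

Answer: 218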